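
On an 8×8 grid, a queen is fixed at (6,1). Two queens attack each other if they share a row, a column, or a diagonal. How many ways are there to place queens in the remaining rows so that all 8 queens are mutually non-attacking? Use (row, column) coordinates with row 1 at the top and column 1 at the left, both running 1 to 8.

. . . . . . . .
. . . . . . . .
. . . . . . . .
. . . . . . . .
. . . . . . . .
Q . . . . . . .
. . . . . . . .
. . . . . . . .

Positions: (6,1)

Branch on row 1: col 2 → 1; col 3 → 4; col 4 → 4; col 5 → 4; col 7 → 3; col 8 → 0.
Sum: 1 + 4 + 4 + 4 + 3 + 0 = 16.

16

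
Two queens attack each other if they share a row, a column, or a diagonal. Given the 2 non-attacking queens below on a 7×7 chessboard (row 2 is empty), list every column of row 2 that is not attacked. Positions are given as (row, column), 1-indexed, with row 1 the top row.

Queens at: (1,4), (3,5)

columns 1, 2, 7

(1,4) attacks row 2 at column 4 and diagonals 3, 5.
(3,5) attacks row 2 at column 5 and diagonals 4, 6.
Attacked columns: {3, 4, 5, 6}. Safe: {1, 2, 7}.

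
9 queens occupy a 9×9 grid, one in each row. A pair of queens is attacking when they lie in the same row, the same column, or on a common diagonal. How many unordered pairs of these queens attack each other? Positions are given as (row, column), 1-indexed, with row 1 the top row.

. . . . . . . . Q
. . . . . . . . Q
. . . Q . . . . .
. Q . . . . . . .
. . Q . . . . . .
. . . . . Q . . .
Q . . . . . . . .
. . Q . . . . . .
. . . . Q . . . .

5

Same column: (1,9)–(2,9) (column 9); (5,3)–(8,3) (column 3).
Same diagonal: (2,9)–(8,3) (|2−8| = |9−3| = 6); (4,2)–(5,3) (|4−5| = |2−3| = 1); (5,3)–(7,1) (|5−7| = |3−1| = 2).
Total attacking pairs: 5.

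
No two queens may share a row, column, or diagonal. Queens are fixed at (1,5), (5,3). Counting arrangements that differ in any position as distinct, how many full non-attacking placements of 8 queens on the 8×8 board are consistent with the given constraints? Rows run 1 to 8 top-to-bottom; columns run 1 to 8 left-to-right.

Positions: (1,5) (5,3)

6

Branch on row 2: col 1 → 1; col 2 → 1; col 7 → 3; col 8 → 1.
Sum: 1 + 1 + 3 + 1 = 6.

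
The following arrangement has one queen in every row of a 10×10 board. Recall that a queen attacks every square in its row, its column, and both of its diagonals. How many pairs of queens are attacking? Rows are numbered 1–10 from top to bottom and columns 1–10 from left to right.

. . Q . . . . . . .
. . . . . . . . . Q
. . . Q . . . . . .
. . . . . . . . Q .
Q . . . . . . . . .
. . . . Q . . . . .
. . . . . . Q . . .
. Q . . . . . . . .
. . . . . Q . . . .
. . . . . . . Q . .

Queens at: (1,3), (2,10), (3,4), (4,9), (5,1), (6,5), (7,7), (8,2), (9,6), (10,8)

All columns are distinct and no two queens satisfy |Δrow| = |Δcol|, so no pair attacks.

0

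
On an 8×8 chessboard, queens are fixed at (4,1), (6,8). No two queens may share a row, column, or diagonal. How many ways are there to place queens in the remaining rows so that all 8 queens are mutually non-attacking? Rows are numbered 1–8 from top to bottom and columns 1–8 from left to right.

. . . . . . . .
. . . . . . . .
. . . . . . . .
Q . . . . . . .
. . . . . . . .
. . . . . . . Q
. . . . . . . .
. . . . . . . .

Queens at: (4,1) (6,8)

4

Branch on row 1: col 2 → 1; col 5 → 1; col 6 → 1; col 7 → 1.
Sum: 1 + 1 + 1 + 1 = 4.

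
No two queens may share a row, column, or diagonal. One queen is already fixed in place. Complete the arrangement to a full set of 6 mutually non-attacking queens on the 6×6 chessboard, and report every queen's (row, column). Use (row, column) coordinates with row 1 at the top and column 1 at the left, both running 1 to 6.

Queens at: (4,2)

Row 1: attacked by (4,2)→{2,5}. Safe: 1, 3, 4, 6. Place at column 4.
Row 2: attacked by (1,4)→{3,4,5}; (4,2)→{2,4}. Safe: 1, 6. Place at column 1.
Row 3: attacked by (1,4)→{2,4,6}; (2,1)→{1,2}; (4,2)→{1,2,3}. Safe: 5. Place at column 5.
Row 5: attacked by (1,4)→{4}; (2,1)→{1,4}; (3,5)→{3,5}; (4,2)→{1,2,3}. Safe: 6. Place at column 6.
Row 6: attacked by (1,4)→{4}; (2,1)→{1,5}; (3,5)→{2,5}; (4,2)→{2,4}; (5,6)→{5,6}. Safe: 3. Place at column 3.
Columns [4, 1, 5, 2, 6, 3], r−c [-3, 1, -2, 2, -1, 3], r+c [5, 3, 8, 6, 11, 9] are all distinct, so no two queens attack.

(1,4) (2,1) (3,5) (4,2) (5,6) (6,3)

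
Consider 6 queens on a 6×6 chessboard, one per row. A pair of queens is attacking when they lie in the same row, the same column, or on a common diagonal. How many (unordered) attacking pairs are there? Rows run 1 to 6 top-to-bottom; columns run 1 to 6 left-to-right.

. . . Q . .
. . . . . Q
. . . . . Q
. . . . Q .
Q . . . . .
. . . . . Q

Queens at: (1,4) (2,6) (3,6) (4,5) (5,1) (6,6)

Same column: (2,6)–(3,6) (column 6); (2,6)–(6,6) (column 6); (3,6)–(6,6) (column 6).
Same diagonal: (1,4)–(3,6) (|1−3| = |4−6| = 2); (3,6)–(4,5) (|3−4| = |6−5| = 1).
Total attacking pairs: 5.

5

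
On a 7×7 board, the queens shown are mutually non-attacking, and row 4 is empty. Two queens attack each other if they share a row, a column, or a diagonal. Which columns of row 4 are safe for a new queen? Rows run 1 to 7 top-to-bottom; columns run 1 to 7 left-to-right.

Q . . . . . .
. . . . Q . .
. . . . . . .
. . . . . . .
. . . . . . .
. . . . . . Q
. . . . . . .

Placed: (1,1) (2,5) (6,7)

columns 2, 6

(1,1) attacks row 4 at column 1 and diagonals 4.
(2,5) attacks row 4 at column 5 and diagonals 3, 7.
(6,7) attacks row 4 at column 7 and diagonals 5.
Attacked columns: {1, 3, 4, 5, 7}. Safe: {2, 6}.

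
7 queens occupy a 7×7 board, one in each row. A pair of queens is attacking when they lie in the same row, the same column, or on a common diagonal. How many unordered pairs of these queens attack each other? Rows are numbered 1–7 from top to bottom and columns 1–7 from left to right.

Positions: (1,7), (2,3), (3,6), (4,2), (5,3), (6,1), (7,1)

Same column: (2,3)–(5,3) (column 3); (6,1)–(7,1) (column 1).
Same diagonal: (1,7)–(5,3) (|1−5| = |7−3| = 4); (1,7)–(7,1) (|1−7| = |7−1| = 6); (4,2)–(5,3) (|4−5| = |2−3| = 1); (5,3)–(7,1) (|5−7| = |3−1| = 2).
Total attacking pairs: 6.

6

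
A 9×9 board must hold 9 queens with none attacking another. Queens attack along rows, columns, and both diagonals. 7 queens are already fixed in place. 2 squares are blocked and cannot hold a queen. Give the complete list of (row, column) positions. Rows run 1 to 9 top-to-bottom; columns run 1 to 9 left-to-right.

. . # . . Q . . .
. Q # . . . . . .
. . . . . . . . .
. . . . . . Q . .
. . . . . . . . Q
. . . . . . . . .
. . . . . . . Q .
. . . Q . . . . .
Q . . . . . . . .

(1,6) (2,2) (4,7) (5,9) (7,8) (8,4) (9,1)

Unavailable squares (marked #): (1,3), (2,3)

(1,6) (2,2) (3,5) (4,7) (5,9) (6,3) (7,8) (8,4) (9,1)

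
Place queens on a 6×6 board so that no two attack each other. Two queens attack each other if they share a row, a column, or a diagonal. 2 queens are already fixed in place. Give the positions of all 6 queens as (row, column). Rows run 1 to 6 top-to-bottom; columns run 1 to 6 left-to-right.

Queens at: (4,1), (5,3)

(1,2) (2,4) (3,6) (4,1) (5,3) (6,5)

Row 1: attacked by (4,1)→{1,4}; (5,3)→{3}. Safe: 2, 5, 6. Place at column 2.
Row 2: attacked by (1,2)→{1,2,3}; (4,1)→{1,3}; (5,3)→{3,6}. Safe: 4, 5. Place at column 4.
Row 3: attacked by (1,2)→{2,4}; (2,4)→{3,4,5}; (4,1)→{1,2}; (5,3)→{1,3,5}. Safe: 6. Place at column 6.
Row 6: attacked by (1,2)→{2}; (2,4)→{4}; (3,6)→{3,6}; (4,1)→{1,3}; (5,3)→{2,3,4}. Safe: 5. Place at column 5.
Columns [2, 4, 6, 1, 3, 5], r−c [-1, -2, -3, 3, 2, 1], r+c [3, 6, 9, 5, 8, 11] are all distinct, so no two queens attack.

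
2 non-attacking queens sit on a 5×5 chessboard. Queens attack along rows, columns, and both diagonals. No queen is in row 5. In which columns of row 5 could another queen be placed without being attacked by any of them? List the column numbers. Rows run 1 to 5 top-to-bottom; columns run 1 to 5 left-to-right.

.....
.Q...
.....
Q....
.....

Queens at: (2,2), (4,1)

columns 3, 4

(2,2) attacks row 5 at column 2 and diagonals 5.
(4,1) attacks row 5 at column 1 and diagonals 2.
Attacked columns: {1, 2, 5}. Safe: {3, 4}.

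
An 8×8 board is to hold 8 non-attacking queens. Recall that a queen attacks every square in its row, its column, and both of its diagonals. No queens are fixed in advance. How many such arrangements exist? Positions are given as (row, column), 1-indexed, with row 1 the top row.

Branch on row 1: col 1 → 4; col 2 → 8; col 3 → 16; col 4 → 18; col 5 → 18; col 6 → 16; col 7 → 8; col 8 → 4.
Sum: 4 + 8 + 16 + 18 + 18 + 16 + 8 + 4 = 92.
(This is the classic 8-queens count.)

92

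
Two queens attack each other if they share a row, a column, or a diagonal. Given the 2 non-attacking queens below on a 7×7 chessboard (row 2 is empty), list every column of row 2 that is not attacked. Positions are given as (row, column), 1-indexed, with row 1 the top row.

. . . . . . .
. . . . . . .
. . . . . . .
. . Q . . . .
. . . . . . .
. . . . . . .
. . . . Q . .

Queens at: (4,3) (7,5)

columns 2, 4, 6, 7

(4,3) attacks row 2 at column 3 and diagonals 1, 5.
(7,5) attacks row 2 at column 5.
Attacked columns: {1, 3, 5}. Safe: {2, 4, 6, 7}.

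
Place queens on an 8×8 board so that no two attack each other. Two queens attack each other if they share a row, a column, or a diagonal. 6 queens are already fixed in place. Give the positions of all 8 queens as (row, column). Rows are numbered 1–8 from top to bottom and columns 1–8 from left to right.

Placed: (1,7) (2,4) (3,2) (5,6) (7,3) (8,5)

(1,7) (2,4) (3,2) (4,8) (5,6) (6,1) (7,3) (8,5)

Row 4: attacked by (1,7)→{4,7}; (2,4)→{2,4,6}; (3,2)→{1,2,3}; (5,6)→{5,6,7}; (7,3)→{3,6}; (8,5)→{1,5}. Safe: 8. Place at column 8.
Row 6: attacked by (1,7)→{2,7}; (2,4)→{4,8}; (3,2)→{2,5}; (4,8)→{6,8}; (5,6)→{5,6,7}; (7,3)→{2,3,4}; (8,5)→{3,5,7}. Safe: 1. Place at column 1.
Columns [7, 4, 2, 8, 6, 1, 3, 5], r−c [-6, -2, 1, -4, -1, 5, 4, 3], r+c [8, 6, 5, 12, 11, 7, 10, 13] are all distinct, so no two queens attack.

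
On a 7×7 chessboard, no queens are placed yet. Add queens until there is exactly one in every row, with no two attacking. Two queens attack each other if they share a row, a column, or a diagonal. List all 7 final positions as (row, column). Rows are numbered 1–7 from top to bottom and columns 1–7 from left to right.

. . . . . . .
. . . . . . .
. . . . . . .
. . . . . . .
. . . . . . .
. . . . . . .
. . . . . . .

Row 1: Safe: 1, 2, 3, 4, 5, 6, 7. Place at column 7.
Row 2: attacked by (1,7)→{6,7}. Safe: 1, 2, 3, 4, 5. Place at column 2.
Row 3: attacked by (1,7)→{5,7}; (2,2)→{1,2,3}. Safe: 4, 6. Place at column 4.
Row 4: attacked by (1,7)→{4,7}; (2,2)→{2,4}; (3,4)→{3,4,5}. Safe: 1, 6. Place at column 6.
Row 5: attacked by (1,7)→{3,7}; (2,2)→{2,5}; (3,4)→{2,4,6}; (4,6)→{5,6,7}. Safe: 1. Place at column 1.
Row 6: attacked by (1,7)→{2,7}; (2,2)→{2,6}; (3,4)→{1,4,7}; (4,6)→{4,6}; (5,1)→{1,2}. Safe: 3, 5. Place at column 3.
Row 7: attacked by (1,7)→{1,7}; (2,2)→{2,7}; (3,4)→{4}; (4,6)→{3,6}; (5,1)→{1,3}; (6,3)→{2,3,4}. Safe: 5. Place at column 5.
Columns [7, 2, 4, 6, 1, 3, 5], r−c [-6, 0, -1, -2, 4, 3, 2], r+c [8, 4, 7, 10, 6, 9, 12] are all distinct, so no two queens attack.

(1,7) (2,2) (3,4) (4,6) (5,1) (6,3) (7,5)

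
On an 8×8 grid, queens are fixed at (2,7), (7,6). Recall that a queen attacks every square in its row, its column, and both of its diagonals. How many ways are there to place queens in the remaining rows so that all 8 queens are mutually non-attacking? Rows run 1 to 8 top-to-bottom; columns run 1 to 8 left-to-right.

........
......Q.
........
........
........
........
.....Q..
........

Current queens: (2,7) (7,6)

5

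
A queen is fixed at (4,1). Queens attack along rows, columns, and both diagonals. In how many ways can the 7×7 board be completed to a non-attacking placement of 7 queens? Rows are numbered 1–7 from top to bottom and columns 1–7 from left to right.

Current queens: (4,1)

6

Branch on row 1: col 2 → 2; col 3 → 1; col 5 → 0; col 6 → 2; col 7 → 1.
Sum: 2 + 1 + 0 + 2 + 1 = 6.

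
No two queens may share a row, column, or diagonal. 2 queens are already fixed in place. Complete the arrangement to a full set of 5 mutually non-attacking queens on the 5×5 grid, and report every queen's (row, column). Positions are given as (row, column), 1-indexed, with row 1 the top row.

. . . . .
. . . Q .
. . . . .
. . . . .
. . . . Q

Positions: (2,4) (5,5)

(1,2) (2,4) (3,1) (4,3) (5,5)

Row 1: attacked by (2,4)→{3,4,5}; (5,5)→{1,5}. Safe: 2. Place at column 2.
Row 3: attacked by (1,2)→{2,4}; (2,4)→{3,4,5}; (5,5)→{3,5}. Safe: 1. Place at column 1.
Row 4: attacked by (1,2)→{2,5}; (2,4)→{2,4}; (3,1)→{1,2}; (5,5)→{4,5}. Safe: 3. Place at column 3.
Columns [2, 4, 1, 3, 5], r−c [-1, -2, 2, 1, 0], r+c [3, 6, 4, 7, 10] are all distinct, so no two queens attack.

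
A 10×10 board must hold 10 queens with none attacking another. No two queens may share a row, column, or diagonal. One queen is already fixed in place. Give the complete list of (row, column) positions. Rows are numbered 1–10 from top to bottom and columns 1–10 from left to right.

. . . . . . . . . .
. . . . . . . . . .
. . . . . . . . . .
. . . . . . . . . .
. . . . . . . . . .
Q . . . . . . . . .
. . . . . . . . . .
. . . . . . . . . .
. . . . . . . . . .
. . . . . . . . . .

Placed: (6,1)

(1,10) (2,4) (3,6) (4,9) (5,3) (6,1) (7,8) (8,2) (9,5) (10,7)

Row 1: attacked by (6,1)→{1,6}. Safe: 2, 3, 4, 5, 7, 8, 9, 10. Place at column 10.
Row 2: attacked by (1,10)→{9,10}; (6,1)→{1,5}. Safe: 2, 3, 4, 6, 7, 8. Place at column 4.
Row 3: attacked by (1,10)→{8,10}; (2,4)→{3,4,5}; (6,1)→{1,4}. Safe: 2, 6, 7, 9. Place at column 6.
Row 4: attacked by (1,10)→{7,10}; (2,4)→{2,4,6}; (3,6)→{5,6,7}; (6,1)→{1,3}. Safe: 8, 9. Place at column 9.
Row 5: attacked by (1,10)→{6,10}; (2,4)→{1,4,7}; (3,6)→{4,6,8}; (4,9)→{8,9,10}; (6,1)→{1,2}. Safe: 3, 5. Place at column 3.
Row 7: attacked by (1,10)→{4,10}; (2,4)→{4,9}; (3,6)→{2,6,10}; (4,9)→{6,9}; (5,3)→{1,3,5}; (6,1)→{1,2}. Safe: 7, 8. Place at column 8.
Row 8: attacked by (1,10)→{3,10}; (2,4)→{4,10}; (3,6)→{1,6}; (4,9)→{5,9}; (5,3)→{3,6}; (6,1)→{1,3}; (7,8)→{7,8,9}. Safe: 2. Place at column 2.
Row 9: attacked by (1,10)→{2,10}; (2,4)→{4}; (3,6)→{6}; (4,9)→{4,9}; (5,3)→{3,7}; (6,1)→{1,4}; (7,8)→{6,8,10}; (8,2)→{1,2,3}. Safe: 5. Place at column 5.
Row 10: attacked by (1,10)→{1,10}; (2,4)→{4}; (3,6)→{6}; (4,9)→{3,9}; (5,3)→{3,8}; (6,1)→{1,5}; (7,8)→{5,8}; (8,2)→{2,4}; (9,5)→{4,5,6}. Safe: 7. Place at column 7.
Columns [10, 4, 6, 9, 3, 1, 8, 2, 5, 7], r−c [-9, -2, -3, -5, 2, 5, -1, 6, 4, 3], r+c [11, 6, 9, 13, 8, 7, 15, 10, 14, 17] are all distinct, so no two queens attack.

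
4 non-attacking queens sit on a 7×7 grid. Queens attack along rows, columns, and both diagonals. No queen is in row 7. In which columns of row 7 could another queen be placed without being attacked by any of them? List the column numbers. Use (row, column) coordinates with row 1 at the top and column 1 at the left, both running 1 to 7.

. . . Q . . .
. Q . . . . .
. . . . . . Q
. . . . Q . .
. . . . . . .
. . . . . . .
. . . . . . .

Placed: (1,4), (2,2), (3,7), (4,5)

columns 1, 6

(1,4) attacks row 7 at column 4.
(2,2) attacks row 7 at column 2 and diagonals 7.
(3,7) attacks row 7 at column 7 and diagonals 3.
(4,5) attacks row 7 at column 5 and diagonals 2.
Attacked columns: {2, 3, 4, 5, 7}. Safe: {1, 6}.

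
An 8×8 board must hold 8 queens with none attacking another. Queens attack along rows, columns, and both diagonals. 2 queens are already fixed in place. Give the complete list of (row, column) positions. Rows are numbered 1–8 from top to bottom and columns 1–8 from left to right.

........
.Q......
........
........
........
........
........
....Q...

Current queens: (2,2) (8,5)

(1,7) (2,2) (3,6) (4,3) (5,1) (6,4) (7,8) (8,5)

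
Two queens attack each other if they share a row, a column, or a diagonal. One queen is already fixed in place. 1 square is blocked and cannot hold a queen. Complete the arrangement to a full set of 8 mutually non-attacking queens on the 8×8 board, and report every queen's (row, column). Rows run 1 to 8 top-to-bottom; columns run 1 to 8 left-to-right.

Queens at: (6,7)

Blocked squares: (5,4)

(1,1) (2,5) (3,8) (4,6) (5,3) (6,7) (7,2) (8,4)

Row 1: attacked by (6,7)→{2,7}. Safe: 1, 3, 4, 5, 6, 8. Place at column 1.
Row 2: attacked by (1,1)→{1,2}; (6,7)→{3,7}. Safe: 4, 5, 6, 8. Place at column 5.
Row 3: attacked by (1,1)→{1,3}; (2,5)→{4,5,6}; (6,7)→{4,7}. Safe: 2, 8. Place at column 8.
Row 4: attacked by (1,1)→{1,4}; (2,5)→{3,5,7}; (3,8)→{7,8}; (6,7)→{5,7}. Safe: 2, 6. Place at column 6.
Row 5: attacked by (1,1)→{1,5}; (2,5)→{2,5,8}; (3,8)→{6,8}; (4,6)→{5,6,7}; (6,7)→{6,7,8}. Blocked: 4. Safe: 3. Place at column 3.
Row 7: attacked by (1,1)→{1,7}; (2,5)→{5}; (3,8)→{4,8}; (4,6)→{3,6}; (5,3)→{1,3,5}; (6,7)→{6,7,8}. Safe: 2. Place at column 2.
Row 8: attacked by (1,1)→{1,8}; (2,5)→{5}; (3,8)→{3,8}; (4,6)→{2,6}; (5,3)→{3,6}; (6,7)→{5,7}; (7,2)→{1,2,3}. Safe: 4. Place at column 4.
Columns [1, 5, 8, 6, 3, 7, 2, 4], r−c [0, -3, -5, -2, 2, -1, 5, 4], r+c [2, 7, 11, 10, 8, 13, 9, 12] are all distinct, so no two queens attack.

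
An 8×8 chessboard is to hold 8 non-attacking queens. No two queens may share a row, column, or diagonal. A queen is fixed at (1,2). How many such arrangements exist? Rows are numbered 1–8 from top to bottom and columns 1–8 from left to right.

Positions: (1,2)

8

Branch on row 2: col 4 → 1; col 5 → 2; col 6 → 2; col 7 → 2; col 8 → 1.
Sum: 1 + 2 + 2 + 2 + 1 = 8.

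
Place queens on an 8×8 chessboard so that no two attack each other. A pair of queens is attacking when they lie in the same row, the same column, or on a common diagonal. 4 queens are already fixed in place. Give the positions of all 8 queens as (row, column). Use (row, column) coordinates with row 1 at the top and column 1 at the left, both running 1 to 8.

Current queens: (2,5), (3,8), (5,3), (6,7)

Row 1: attacked by (2,5)→{4,5,6}; (3,8)→{6,8}; (5,3)→{3,7}; (6,7)→{2,7}. Safe: 1. Place at column 1.
Row 4: attacked by (1,1)→{1,4}; (2,5)→{3,5,7}; (3,8)→{7,8}; (5,3)→{2,3,4}; (6,7)→{5,7}. Safe: 6. Place at column 6.
Row 7: attacked by (1,1)→{1,7}; (2,5)→{5}; (3,8)→{4,8}; (4,6)→{3,6}; (5,3)→{1,3,5}; (6,7)→{6,7,8}. Safe: 2. Place at column 2.
Row 8: attacked by (1,1)→{1,8}; (2,5)→{5}; (3,8)→{3,8}; (4,6)→{2,6}; (5,3)→{3,6}; (6,7)→{5,7}; (7,2)→{1,2,3}. Safe: 4. Place at column 4.
Columns [1, 5, 8, 6, 3, 7, 2, 4], r−c [0, -3, -5, -2, 2, -1, 5, 4], r+c [2, 7, 11, 10, 8, 13, 9, 12] are all distinct, so no two queens attack.

(1,1) (2,5) (3,8) (4,6) (5,3) (6,7) (7,2) (8,4)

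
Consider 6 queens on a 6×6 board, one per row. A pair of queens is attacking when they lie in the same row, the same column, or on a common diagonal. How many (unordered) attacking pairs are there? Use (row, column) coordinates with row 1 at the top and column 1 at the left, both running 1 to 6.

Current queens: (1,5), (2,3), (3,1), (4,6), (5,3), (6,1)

3

Same column: (2,3)–(5,3) (column 3); (3,1)–(6,1) (column 1).
Same diagonal: (3,1)–(5,3) (|3−5| = |1−3| = 2).
Total attacking pairs: 3.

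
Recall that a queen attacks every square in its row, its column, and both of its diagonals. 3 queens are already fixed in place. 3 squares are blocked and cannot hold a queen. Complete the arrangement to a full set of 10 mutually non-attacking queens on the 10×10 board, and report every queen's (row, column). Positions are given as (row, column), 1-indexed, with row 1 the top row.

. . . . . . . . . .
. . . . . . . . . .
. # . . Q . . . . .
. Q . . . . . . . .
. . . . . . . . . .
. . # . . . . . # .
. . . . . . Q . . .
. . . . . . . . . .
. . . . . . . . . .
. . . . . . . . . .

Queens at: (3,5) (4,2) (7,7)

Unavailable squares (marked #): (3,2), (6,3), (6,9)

Row 1: attacked by (3,5)→{3,5,7}; (4,2)→{2,5}; (7,7)→{1,7}. Safe: 4, 6, 8, 9, 10. Place at column 9.
Row 2: attacked by (1,9)→{8,9,10}; (3,5)→{4,5,6}; (4,2)→{2,4}; (7,7)→{2,7}. Safe: 1, 3. Place at column 3.
Row 5: attacked by (1,9)→{5,9}; (2,3)→{3,6}; (3,5)→{3,5,7}; (4,2)→{1,2,3}; (7,7)→{5,7,9}. Safe: 4, 8, 10. Place at column 8.
Row 6: attacked by (1,9)→{4,9}; (2,3)→{3,7}; (3,5)→{2,5,8}; (4,2)→{2,4}; (5,8)→{7,8,9}; (7,7)→{6,7,8}. Blocked: 3,9. Safe: 1, 10. Place at column 10.
Row 8: attacked by (1,9)→{2,9}; (2,3)→{3,9}; (3,5)→{5,10}; (4,2)→{2,6}; (5,8)→{5,8}; (6,10)→{8,10}; (7,7)→{6,7,8}. Safe: 1, 4. Place at column 4.
Row 9: attacked by (1,9)→{1,9}; (2,3)→{3,10}; (3,5)→{5}; (4,2)→{2,7}; (5,8)→{4,8}; (6,10)→{7,10}; (7,7)→{5,7,9}; (8,4)→{3,4,5}. Safe: 6. Place at column 6.
Row 10: attacked by (1,9)→{9}; (2,3)→{3}; (3,5)→{5}; (4,2)→{2,8}; (5,8)→{3,8}; (6,10)→{6,10}; (7,7)→{4,7,10}; (8,4)→{2,4,6}; (9,6)→{5,6,7}. Safe: 1. Place at column 1.
Columns [9, 3, 5, 2, 8, 10, 7, 4, 6, 1], r−c [-8, -1, -2, 2, -3, -4, 0, 4, 3, 9], r+c [10, 5, 8, 6, 13, 16, 14, 12, 15, 11] are all distinct, so no two queens attack.

(1,9) (2,3) (3,5) (4,2) (5,8) (6,10) (7,7) (8,4) (9,6) (10,1)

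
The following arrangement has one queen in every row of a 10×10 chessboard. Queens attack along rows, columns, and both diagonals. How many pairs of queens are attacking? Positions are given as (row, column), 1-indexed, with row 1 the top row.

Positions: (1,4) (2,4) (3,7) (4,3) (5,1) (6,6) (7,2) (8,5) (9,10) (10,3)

Same column: (1,4)–(2,4) (column 4); (4,3)–(10,3) (column 3).
Same diagonal: (2,4)–(5,1) (|2−5| = |4−1| = 3); (8,5)–(10,3) (|8−10| = |5−3| = 2).
Total attacking pairs: 4.

4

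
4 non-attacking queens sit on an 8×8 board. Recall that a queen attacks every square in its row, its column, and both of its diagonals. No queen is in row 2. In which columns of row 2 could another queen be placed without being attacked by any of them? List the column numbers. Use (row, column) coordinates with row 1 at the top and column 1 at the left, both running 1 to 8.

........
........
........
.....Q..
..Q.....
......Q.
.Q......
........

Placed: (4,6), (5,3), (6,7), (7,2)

columns 1, 5

(4,6) attacks row 2 at column 6 and diagonals 4, 8.
(5,3) attacks row 2 at column 3 and diagonals 6.
(6,7) attacks row 2 at column 7 and diagonals 3.
(7,2) attacks row 2 at column 2 and diagonals 7.
Attacked columns: {2, 3, 4, 6, 7, 8}. Safe: {1, 5}.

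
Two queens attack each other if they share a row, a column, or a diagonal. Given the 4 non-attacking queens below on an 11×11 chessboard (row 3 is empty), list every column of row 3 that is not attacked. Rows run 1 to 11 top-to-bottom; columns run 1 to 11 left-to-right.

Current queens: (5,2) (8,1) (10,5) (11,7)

columns 3, 8, 9, 10, 11

(5,2) attacks row 3 at column 2 and diagonals 4.
(8,1) attacks row 3 at column 1 and diagonals 6.
(10,5) attacks row 3 at column 5.
(11,7) attacks row 3 at column 7.
Attacked columns: {1, 2, 4, 5, 6, 7}. Safe: {3, 8, 9, 10, 11}.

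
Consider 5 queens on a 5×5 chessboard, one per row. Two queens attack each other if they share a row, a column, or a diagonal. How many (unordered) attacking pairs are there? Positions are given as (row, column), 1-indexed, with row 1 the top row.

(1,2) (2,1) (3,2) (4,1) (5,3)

5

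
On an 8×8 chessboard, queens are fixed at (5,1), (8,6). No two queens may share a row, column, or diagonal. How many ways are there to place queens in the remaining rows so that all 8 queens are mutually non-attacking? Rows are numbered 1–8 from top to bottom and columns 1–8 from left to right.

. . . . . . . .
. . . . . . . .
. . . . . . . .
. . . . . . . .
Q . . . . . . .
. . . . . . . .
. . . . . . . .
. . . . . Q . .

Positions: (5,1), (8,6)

4

Branch on row 1: col 2 → 0; col 3 → 2; col 4 → 1; col 7 → 0; col 8 → 1.
Sum: 0 + 2 + 1 + 0 + 1 = 4.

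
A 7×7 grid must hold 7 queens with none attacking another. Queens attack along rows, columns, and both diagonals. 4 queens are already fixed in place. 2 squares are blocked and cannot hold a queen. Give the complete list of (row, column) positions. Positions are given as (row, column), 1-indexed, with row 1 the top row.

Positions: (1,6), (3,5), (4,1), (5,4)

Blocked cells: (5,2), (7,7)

Row 2: attacked by (1,6)→{5,6,7}; (3,5)→{4,5,6}; (4,1)→{1,3}; (5,4)→{1,4,7}. Safe: 2. Place at column 2.
Row 6: attacked by (1,6)→{1,6}; (2,2)→{2,6}; (3,5)→{2,5}; (4,1)→{1,3}; (5,4)→{3,4,5}. Safe: 7. Place at column 7.
Row 7: attacked by (1,6)→{6}; (2,2)→{2,7}; (3,5)→{1,5}; (4,1)→{1,4}; (5,4)→{2,4,6}; (6,7)→{6,7}. Blocked: 7. Safe: 3. Place at column 3.
Columns [6, 2, 5, 1, 4, 7, 3], r−c [-5, 0, -2, 3, 1, -1, 4], r+c [7, 4, 8, 5, 9, 13, 10] are all distinct, so no two queens attack.

(1,6) (2,2) (3,5) (4,1) (5,4) (6,7) (7,3)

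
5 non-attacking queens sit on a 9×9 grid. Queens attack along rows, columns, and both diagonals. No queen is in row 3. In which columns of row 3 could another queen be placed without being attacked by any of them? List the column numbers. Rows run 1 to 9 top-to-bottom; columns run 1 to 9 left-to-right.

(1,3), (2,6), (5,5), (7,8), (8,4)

columns 2

(1,3) attacks row 3 at column 3 and diagonals 1, 5.
(2,6) attacks row 3 at column 6 and diagonals 5, 7.
(5,5) attacks row 3 at column 5 and diagonals 3, 7.
(7,8) attacks row 3 at column 8 and diagonals 4.
(8,4) attacks row 3 at column 4 and diagonals 9.
Attacked columns: {1, 3, 4, 5, 6, 7, 8, 9}. Safe: {2}.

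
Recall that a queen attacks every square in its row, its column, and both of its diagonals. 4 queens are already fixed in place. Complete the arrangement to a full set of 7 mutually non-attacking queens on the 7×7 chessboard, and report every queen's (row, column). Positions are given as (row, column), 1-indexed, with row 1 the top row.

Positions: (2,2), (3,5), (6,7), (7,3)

(1,6) (2,2) (3,5) (4,1) (5,4) (6,7) (7,3)

Row 1: attacked by (2,2)→{1,2,3}; (3,5)→{3,5,7}; (6,7)→{2,7}; (7,3)→{3}. Safe: 4, 6. Place at column 6.
Row 4: attacked by (1,6)→{3,6}; (2,2)→{2,4}; (3,5)→{4,5,6}; (6,7)→{5,7}; (7,3)→{3,6}. Safe: 1. Place at column 1.
Row 5: attacked by (1,6)→{2,6}; (2,2)→{2,5}; (3,5)→{3,5,7}; (4,1)→{1,2}; (6,7)→{6,7}; (7,3)→{1,3,5}. Safe: 4. Place at column 4.
Columns [6, 2, 5, 1, 4, 7, 3], r−c [-5, 0, -2, 3, 1, -1, 4], r+c [7, 4, 8, 5, 9, 13, 10] are all distinct, so no two queens attack.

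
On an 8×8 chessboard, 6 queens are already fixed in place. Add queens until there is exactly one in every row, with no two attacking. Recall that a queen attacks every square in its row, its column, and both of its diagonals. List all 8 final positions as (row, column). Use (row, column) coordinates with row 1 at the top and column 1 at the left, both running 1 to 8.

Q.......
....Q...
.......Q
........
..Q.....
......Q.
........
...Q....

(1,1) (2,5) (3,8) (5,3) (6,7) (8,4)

Row 4: attacked by (1,1)→{1,4}; (2,5)→{3,5,7}; (3,8)→{7,8}; (5,3)→{2,3,4}; (6,7)→{5,7}; (8,4)→{4,8}. Safe: 6. Place at column 6.
Row 7: attacked by (1,1)→{1,7}; (2,5)→{5}; (3,8)→{4,8}; (4,6)→{3,6}; (5,3)→{1,3,5}; (6,7)→{6,7,8}; (8,4)→{3,4,5}. Safe: 2. Place at column 2.
Columns [1, 5, 8, 6, 3, 7, 2, 4], r−c [0, -3, -5, -2, 2, -1, 5, 4], r+c [2, 7, 11, 10, 8, 13, 9, 12] are all distinct, so no two queens attack.

(1,1) (2,5) (3,8) (4,6) (5,3) (6,7) (7,2) (8,4)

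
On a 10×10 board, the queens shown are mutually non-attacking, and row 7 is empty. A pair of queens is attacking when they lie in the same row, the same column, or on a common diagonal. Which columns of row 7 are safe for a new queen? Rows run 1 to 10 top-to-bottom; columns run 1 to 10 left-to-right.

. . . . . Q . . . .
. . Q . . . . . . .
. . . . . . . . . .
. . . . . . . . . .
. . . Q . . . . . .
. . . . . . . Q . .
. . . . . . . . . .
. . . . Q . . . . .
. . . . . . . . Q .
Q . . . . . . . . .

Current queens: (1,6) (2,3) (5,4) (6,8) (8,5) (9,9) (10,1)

columns 10

(1,6) attacks row 7 at column 6.
(2,3) attacks row 7 at column 3 and diagonals 8.
(5,4) attacks row 7 at column 4 and diagonals 2, 6.
(6,8) attacks row 7 at column 8 and diagonals 7, 9.
(8,5) attacks row 7 at column 5 and diagonals 4, 6.
(9,9) attacks row 7 at column 9 and diagonals 7.
(10,1) attacks row 7 at column 1 and diagonals 4.
Attacked columns: {1, 2, 3, 4, 5, 6, 7, 8, 9}. Safe: {10}.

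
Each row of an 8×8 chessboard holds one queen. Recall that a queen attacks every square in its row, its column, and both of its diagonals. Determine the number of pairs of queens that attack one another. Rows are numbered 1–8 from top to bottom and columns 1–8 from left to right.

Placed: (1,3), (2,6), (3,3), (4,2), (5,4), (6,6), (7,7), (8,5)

Same column: (1,3)–(3,3) (column 3); (2,6)–(6,6) (column 6).
Same diagonal: (3,3)–(4,2) (|3−4| = |3−2| = 1); (3,3)–(6,6) (|3−6| = |3−6| = 3); (3,3)–(7,7) (|3−7| = |3−7| = 4); (6,6)–(7,7) (|6−7| = |6−7| = 1).
Total attacking pairs: 6.

6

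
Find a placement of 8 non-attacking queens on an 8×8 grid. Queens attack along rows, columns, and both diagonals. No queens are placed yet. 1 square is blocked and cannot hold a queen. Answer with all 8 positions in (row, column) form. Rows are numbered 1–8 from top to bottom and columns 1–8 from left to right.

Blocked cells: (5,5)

Row 1: Safe: 1, 2, 3, 4, 5, 6, 7, 8. Place at column 1.
Row 2: attacked by (1,1)→{1,2}. Safe: 3, 4, 5, 6, 7, 8. Place at column 5.
Row 3: attacked by (1,1)→{1,3}; (2,5)→{4,5,6}. Safe: 2, 7, 8. Place at column 8.
Row 4: attacked by (1,1)→{1,4}; (2,5)→{3,5,7}; (3,8)→{7,8}. Safe: 2, 6. Place at column 6.
Row 5: attacked by (1,1)→{1,5}; (2,5)→{2,5,8}; (3,8)→{6,8}; (4,6)→{5,6,7}. Blocked: 5. Safe: 3, 4. Place at column 3.
Row 6: attacked by (1,1)→{1,6}; (2,5)→{1,5}; (3,8)→{5,8}; (4,6)→{4,6,8}; (5,3)→{2,3,4}. Safe: 7. Place at column 7.
Row 7: attacked by (1,1)→{1,7}; (2,5)→{5}; (3,8)→{4,8}; (4,6)→{3,6}; (5,3)→{1,3,5}; (6,7)→{6,7,8}. Safe: 2. Place at column 2.
Row 8: attacked by (1,1)→{1,8}; (2,5)→{5}; (3,8)→{3,8}; (4,6)→{2,6}; (5,3)→{3,6}; (6,7)→{5,7}; (7,2)→{1,2,3}. Safe: 4. Place at column 4.
Columns [1, 5, 8, 6, 3, 7, 2, 4], r−c [0, -3, -5, -2, 2, -1, 5, 4], r+c [2, 7, 11, 10, 8, 13, 9, 12] are all distinct, so no two queens attack.

(1,1) (2,5) (3,8) (4,6) (5,3) (6,7) (7,2) (8,4)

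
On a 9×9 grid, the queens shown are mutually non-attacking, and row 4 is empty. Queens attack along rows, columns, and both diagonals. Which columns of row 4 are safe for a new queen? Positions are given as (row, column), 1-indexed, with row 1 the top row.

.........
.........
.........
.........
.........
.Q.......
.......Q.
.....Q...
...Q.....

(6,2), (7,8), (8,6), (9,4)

columns 1, 3, 7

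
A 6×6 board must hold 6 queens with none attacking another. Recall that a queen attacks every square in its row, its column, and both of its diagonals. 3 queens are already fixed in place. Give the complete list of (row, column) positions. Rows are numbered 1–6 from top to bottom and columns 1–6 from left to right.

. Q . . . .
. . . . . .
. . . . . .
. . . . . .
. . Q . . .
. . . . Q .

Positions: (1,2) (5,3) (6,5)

(1,2) (2,4) (3,6) (4,1) (5,3) (6,5)

Row 2: attacked by (1,2)→{1,2,3}; (5,3)→{3,6}; (6,5)→{1,5}. Safe: 4. Place at column 4.
Row 3: attacked by (1,2)→{2,4}; (2,4)→{3,4,5}; (5,3)→{1,3,5}; (6,5)→{2,5}. Safe: 6. Place at column 6.
Row 4: attacked by (1,2)→{2,5}; (2,4)→{2,4,6}; (3,6)→{5,6}; (5,3)→{2,3,4}; (6,5)→{3,5}. Safe: 1. Place at column 1.
Columns [2, 4, 6, 1, 3, 5], r−c [-1, -2, -3, 3, 2, 1], r+c [3, 6, 9, 5, 8, 11] are all distinct, so no two queens attack.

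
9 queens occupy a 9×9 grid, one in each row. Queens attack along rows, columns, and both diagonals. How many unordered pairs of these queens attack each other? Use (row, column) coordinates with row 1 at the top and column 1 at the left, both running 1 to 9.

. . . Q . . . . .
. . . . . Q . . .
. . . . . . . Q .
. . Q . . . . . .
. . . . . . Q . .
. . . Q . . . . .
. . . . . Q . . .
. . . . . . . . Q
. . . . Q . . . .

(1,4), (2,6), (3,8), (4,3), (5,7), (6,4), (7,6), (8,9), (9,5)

Same column: (1,4)–(6,4) (column 4); (2,6)–(7,6) (column 6).
Same diagonal: (4,3)–(7,6) (|4−7| = |3−6| = 3).
Total attacking pairs: 3.

3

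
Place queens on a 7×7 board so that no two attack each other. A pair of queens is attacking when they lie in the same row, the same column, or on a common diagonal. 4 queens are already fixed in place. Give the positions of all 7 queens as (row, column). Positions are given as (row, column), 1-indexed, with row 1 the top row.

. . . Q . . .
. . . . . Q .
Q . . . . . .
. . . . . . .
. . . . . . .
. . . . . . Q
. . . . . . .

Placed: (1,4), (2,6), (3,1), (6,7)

(1,4) (2,6) (3,1) (4,3) (5,5) (6,7) (7,2)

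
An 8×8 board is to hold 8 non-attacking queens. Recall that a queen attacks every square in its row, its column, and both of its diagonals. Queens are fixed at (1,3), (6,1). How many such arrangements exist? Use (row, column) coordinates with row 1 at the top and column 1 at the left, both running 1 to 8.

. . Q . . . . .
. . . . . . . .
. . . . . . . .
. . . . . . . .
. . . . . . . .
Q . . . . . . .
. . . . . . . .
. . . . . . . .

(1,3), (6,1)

4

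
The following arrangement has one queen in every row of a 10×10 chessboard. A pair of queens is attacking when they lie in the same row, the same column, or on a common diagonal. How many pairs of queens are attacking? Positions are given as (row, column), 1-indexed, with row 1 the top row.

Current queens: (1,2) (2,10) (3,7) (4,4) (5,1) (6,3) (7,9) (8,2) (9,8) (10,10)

Same column: (1,2)–(8,2) (column 2); (2,10)–(10,10) (column 10).
Same diagonal: (3,7)–(8,2) (|3−8| = |7−2| = 5); (4,4)–(10,10) (|4−10| = |4−10| = 6).
Total attacking pairs: 4.

4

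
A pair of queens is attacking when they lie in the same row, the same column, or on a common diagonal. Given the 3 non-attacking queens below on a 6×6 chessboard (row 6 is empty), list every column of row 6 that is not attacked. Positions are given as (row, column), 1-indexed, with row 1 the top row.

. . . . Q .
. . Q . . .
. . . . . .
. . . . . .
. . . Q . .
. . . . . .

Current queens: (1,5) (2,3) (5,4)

columns 1, 2, 6

(1,5) attacks row 6 at column 5.
(2,3) attacks row 6 at column 3.
(5,4) attacks row 6 at column 4 and diagonals 3, 5.
Attacked columns: {3, 4, 5}. Safe: {1, 2, 6}.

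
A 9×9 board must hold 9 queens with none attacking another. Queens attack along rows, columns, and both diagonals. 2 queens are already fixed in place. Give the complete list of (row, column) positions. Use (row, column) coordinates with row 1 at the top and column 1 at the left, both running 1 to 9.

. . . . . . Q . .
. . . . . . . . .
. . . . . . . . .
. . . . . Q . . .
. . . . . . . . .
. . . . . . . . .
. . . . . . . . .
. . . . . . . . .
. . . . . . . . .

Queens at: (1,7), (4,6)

(1,7) (2,3) (3,1) (4,6) (5,8) (6,5) (7,2) (8,4) (9,9)

Row 2: attacked by (1,7)→{6,7,8}; (4,6)→{4,6,8}. Safe: 1, 2, 3, 5, 9. Place at column 3.
Row 3: attacked by (1,7)→{5,7,9}; (2,3)→{2,3,4}; (4,6)→{5,6,7}. Safe: 1, 8. Place at column 1.
Row 5: attacked by (1,7)→{3,7}; (2,3)→{3,6}; (3,1)→{1,3}; (4,6)→{5,6,7}. Safe: 2, 4, 8, 9. Place at column 8.
Row 6: attacked by (1,7)→{2,7}; (2,3)→{3,7}; (3,1)→{1,4}; (4,6)→{4,6,8}; (5,8)→{7,8,9}. Safe: 5. Place at column 5.
Row 7: attacked by (1,7)→{1,7}; (2,3)→{3,8}; (3,1)→{1,5}; (4,6)→{3,6,9}; (5,8)→{6,8}; (6,5)→{4,5,6}. Safe: 2. Place at column 2.
Row 8: attacked by (1,7)→{7}; (2,3)→{3,9}; (3,1)→{1,6}; (4,6)→{2,6}; (5,8)→{5,8}; (6,5)→{3,5,7}; (7,2)→{1,2,3}. Safe: 4. Place at column 4.
Row 9: attacked by (1,7)→{7}; (2,3)→{3}; (3,1)→{1,7}; (4,6)→{1,6}; (5,8)→{4,8}; (6,5)→{2,5,8}; (7,2)→{2,4}; (8,4)→{3,4,5}. Safe: 9. Place at column 9.
Columns [7, 3, 1, 6, 8, 5, 2, 4, 9], r−c [-6, -1, 2, -2, -3, 1, 5, 4, 0], r+c [8, 5, 4, 10, 13, 11, 9, 12, 18] are all distinct, so no two queens attack.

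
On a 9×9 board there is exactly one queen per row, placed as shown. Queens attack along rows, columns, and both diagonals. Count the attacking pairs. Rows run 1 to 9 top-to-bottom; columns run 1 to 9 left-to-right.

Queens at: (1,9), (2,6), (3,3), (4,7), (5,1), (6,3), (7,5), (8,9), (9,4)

3

Same column: (1,9)–(8,9) (column 9); (3,3)–(6,3) (column 3).
Same diagonal: (3,3)–(5,1) (|3−5| = |3−1| = 2).
Total attacking pairs: 3.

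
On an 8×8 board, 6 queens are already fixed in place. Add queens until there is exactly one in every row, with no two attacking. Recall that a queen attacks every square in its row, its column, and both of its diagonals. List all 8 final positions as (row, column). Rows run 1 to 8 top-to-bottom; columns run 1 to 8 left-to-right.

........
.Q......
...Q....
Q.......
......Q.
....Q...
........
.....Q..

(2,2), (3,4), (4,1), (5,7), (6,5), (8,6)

(1,8) (2,2) (3,4) (4,1) (5,7) (6,5) (7,3) (8,6)

Row 1: attacked by (2,2)→{1,2,3}; (3,4)→{2,4,6}; (4,1)→{1,4}; (5,7)→{3,7}; (6,5)→{5}; (8,6)→{6}. Safe: 8. Place at column 8.
Row 7: attacked by (1,8)→{2,8}; (2,2)→{2,7}; (3,4)→{4,8}; (4,1)→{1,4}; (5,7)→{5,7}; (6,5)→{4,5,6}; (8,6)→{5,6,7}. Safe: 3. Place at column 3.
Columns [8, 2, 4, 1, 7, 5, 3, 6], r−c [-7, 0, -1, 3, -2, 1, 4, 2], r+c [9, 4, 7, 5, 12, 11, 10, 14] are all distinct, so no two queens attack.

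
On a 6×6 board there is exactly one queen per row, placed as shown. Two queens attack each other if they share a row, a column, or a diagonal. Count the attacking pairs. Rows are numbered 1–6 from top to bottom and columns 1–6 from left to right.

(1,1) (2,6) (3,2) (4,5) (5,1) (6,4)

Same column: (1,1)–(5,1) (column 1).
Total attacking pairs: 1.

1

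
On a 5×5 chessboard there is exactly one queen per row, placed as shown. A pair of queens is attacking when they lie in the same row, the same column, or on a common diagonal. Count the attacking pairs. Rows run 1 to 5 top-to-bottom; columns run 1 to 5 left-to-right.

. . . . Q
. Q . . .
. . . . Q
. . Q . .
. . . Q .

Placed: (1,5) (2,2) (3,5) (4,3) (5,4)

2

Same column: (1,5)–(3,5) (column 5).
Same diagonal: (4,3)–(5,4) (|4−5| = |3−4| = 1).
Total attacking pairs: 2.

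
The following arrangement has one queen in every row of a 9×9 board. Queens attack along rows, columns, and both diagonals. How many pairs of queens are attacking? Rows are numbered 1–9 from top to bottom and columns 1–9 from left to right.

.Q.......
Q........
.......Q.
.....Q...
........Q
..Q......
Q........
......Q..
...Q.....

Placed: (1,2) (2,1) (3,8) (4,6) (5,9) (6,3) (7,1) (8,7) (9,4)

3

Same column: (2,1)–(7,1) (column 1).
Same diagonal: (1,2)–(2,1) (|1−2| = |2−1| = 1); (2,1)–(8,7) (|2−8| = |1−7| = 6).
Total attacking pairs: 3.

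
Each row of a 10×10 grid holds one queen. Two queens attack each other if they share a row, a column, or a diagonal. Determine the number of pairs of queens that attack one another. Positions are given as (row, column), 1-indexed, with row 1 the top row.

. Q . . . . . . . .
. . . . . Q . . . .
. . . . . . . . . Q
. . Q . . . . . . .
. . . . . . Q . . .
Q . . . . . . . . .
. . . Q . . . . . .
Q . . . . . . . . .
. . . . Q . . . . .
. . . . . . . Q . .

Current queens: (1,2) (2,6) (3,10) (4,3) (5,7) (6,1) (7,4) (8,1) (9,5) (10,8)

2

Same column: (6,1)–(8,1) (column 1).
Same diagonal: (4,3)–(6,1) (|4−6| = |3−1| = 2).
Total attacking pairs: 2.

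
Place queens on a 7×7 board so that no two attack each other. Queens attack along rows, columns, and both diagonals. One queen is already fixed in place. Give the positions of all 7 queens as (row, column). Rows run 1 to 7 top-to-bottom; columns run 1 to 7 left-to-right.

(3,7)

Row 1: attacked by (3,7)→{5,7}. Safe: 1, 2, 3, 4, 6. Place at column 1.
Row 2: attacked by (1,1)→{1,2}; (3,7)→{6,7}. Safe: 3, 4, 5. Place at column 4.
Row 4: attacked by (1,1)→{1,4}; (2,4)→{2,4,6}; (3,7)→{6,7}. Safe: 3, 5. Place at column 3.
Row 5: attacked by (1,1)→{1,5}; (2,4)→{1,4,7}; (3,7)→{5,7}; (4,3)→{2,3,4}. Safe: 6. Place at column 6.
Row 6: attacked by (1,1)→{1,6}; (2,4)→{4}; (3,7)→{4,7}; (4,3)→{1,3,5}; (5,6)→{5,6,7}. Safe: 2. Place at column 2.
Row 7: attacked by (1,1)→{1,7}; (2,4)→{4}; (3,7)→{3,7}; (4,3)→{3,6}; (5,6)→{4,6}; (6,2)→{1,2,3}. Safe: 5. Place at column 5.
Columns [1, 4, 7, 3, 6, 2, 5], r−c [0, -2, -4, 1, -1, 4, 2], r+c [2, 6, 10, 7, 11, 8, 12] are all distinct, so no two queens attack.

(1,1) (2,4) (3,7) (4,3) (5,6) (6,2) (7,5)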